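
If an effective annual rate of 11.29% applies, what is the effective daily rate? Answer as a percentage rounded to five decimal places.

The per-day rate i satisfies (1 + i)^365 = 1 + 0.1129.
i = 1.1129^(1/365) − 1 = 0.0002931 = 0.02931%.

0.02931%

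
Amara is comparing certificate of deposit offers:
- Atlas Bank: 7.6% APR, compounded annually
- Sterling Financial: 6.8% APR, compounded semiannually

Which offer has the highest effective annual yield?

Atlas Bank

Atlas Bank: compounded annually, EAR = 7.600%
Sterling Financial: (1 + 0.068/2)^2 − 1 = 6.916%
The highest effective annual rate is Atlas Bank at 7.600%.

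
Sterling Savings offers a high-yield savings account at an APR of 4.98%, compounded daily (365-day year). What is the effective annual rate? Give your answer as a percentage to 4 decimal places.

5.1057%

EAR = (1 + 0.0498/365)^365 − 1.
= (1 + 0.000136)^365 − 1 = 1.051057 − 1 = 5.1057%.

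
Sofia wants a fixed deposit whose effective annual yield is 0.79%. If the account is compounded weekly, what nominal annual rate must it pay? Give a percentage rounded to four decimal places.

(1 + r/52)^52 − 1 = 0.0079, so 1 + r/52 = 1.0079^(1/52).
r/52 = 0.000151, so r = 0.007870 = 0.7870%.

0.7870%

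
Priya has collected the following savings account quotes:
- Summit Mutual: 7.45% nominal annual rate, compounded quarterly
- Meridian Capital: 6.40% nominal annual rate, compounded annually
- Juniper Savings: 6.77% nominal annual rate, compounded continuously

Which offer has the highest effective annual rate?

Summit Mutual

Summit Mutual: (1 + 0.0745/4)^4 − 1 = 7.661%
Meridian Capital: compounded annually, EAR = 6.400%
Juniper Savings: e^0.0677 − 1 = 7.004%
The highest effective annual rate is Summit Mutual at 7.661%.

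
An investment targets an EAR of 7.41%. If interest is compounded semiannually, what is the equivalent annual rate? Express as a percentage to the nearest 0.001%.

7.278%

(1 + r/2)^2 − 1 = 0.0741, so 1 + r/2 = 1.0741^(1/2).
r/2 = 0.036388, so r = 0.072776 = 7.278%.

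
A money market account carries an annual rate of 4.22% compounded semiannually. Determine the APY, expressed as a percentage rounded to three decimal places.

EAR = (1 + 0.0422/2)^2 − 1.
= (1 + 0.021100)^2 − 1 = 1.042645 − 1 = 4.265%.

4.265%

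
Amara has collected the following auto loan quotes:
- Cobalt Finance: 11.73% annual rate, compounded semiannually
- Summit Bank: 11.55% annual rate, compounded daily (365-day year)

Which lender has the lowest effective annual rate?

Cobalt Finance

Cobalt Finance: (1 + 0.1173/2)^2 − 1 = 12.074%
Summit Bank: (1 + 0.1155/365)^365 − 1 = 12.241%
The lowest effective annual rate is Cobalt Finance at 12.074%.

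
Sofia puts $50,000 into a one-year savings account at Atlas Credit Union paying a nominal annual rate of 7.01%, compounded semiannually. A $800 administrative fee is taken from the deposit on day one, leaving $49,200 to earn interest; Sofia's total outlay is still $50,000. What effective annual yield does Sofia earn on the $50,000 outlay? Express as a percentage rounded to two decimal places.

5.42%

Value after one year: 49,200 × (1 + 0.0701/2)^2 = 49,200 × 1.071329 = $52,709.36.
Effective yield on the $50,000 outlay: 52,709.36 / 50,000 − 1 = 0.054187 = 5.42%.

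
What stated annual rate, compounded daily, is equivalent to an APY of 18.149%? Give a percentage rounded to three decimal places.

(1 + r/365)^365 − 1 = 0.18149, so 1 + r/365 = 1.18149^(1/365).
r/365 = 0.000457, so r = 0.166814 = 16.681%.

16.681%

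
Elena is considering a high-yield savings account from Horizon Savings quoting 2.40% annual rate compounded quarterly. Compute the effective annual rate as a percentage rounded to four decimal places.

2.4217%

EAR = (1 + 0.0240/4)^4 − 1.
= (1 + 0.006000)^4 − 1 = 1.024217 − 1 = 2.4217%.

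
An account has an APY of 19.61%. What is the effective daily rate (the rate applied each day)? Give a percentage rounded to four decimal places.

The per-day rate i satisfies (1 + i)^365 = 1 + 0.1961.
i = 1.1961^(1/365) − 1 = 0.0004907 = 0.0491%.

0.0491%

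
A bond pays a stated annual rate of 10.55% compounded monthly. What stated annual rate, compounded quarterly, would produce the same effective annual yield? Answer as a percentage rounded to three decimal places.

10.643%

EAR = (1 + 0.1055/12)^12 − 1 = 0.110754.
Solve (1 + r/4)^4 = 1.110754: r/4 = 1.110754^(1/4) − 1 = 0.026608, so r = 0.106430 = 10.643%.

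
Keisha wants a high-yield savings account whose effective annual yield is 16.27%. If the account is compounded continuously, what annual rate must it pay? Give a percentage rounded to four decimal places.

Continuous: nominal r satisfies e^r − 1 = 0.1627.
r = ln(1 + 0.1627) = ln(1.1627) = 0.150745 = 15.0745%.

15.0745%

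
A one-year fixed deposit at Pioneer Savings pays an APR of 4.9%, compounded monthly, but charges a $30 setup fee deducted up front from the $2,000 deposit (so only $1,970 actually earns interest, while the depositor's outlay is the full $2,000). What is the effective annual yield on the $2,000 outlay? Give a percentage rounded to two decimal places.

3.44%

Value after one year: 1,970 × (1 + 0.049/12)^12 = 1,970 × 1.050116 = $2,068.73.
Effective yield on the $2,000 outlay: 2,068.73 / 2,000 − 1 = 0.034364 = 3.44%.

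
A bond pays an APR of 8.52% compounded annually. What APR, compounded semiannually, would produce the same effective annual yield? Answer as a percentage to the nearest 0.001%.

8.346%

Compounded annually, EAR = nominal = 0.085200.
Solve (1 + r/2)^2 = 1.085200: r/2 = 1.085200^(1/2) − 1 = 0.041729, so r = 0.083459 = 8.346%.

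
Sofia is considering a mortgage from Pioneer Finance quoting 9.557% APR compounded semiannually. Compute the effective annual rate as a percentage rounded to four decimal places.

EAR = (1 + 0.09557/2)^2 − 1.
= (1 + 0.047785)^2 − 1 = 1.097853 − 1 = 9.7853%.

9.7853%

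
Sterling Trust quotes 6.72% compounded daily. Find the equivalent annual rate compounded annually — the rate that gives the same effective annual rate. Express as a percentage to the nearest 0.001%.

EAR = (1 + 0.0672/365)^365 − 1 = 0.069503.
Compounded annually, the equivalent nominal rate is the EAR itself: 6.950%.

6.950%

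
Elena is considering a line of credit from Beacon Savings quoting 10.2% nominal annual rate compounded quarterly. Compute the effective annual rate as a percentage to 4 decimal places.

10.5968%

EAR = (1 + 0.102/4)^4 − 1.
= 1.105968 − 1 = 10.5968%.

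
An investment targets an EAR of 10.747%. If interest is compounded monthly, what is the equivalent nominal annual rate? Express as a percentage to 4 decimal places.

(1 + r/12)^12 − 1 = 0.10747, so 1 + r/12 = 1.10747^(1/12).
r/12 = 0.008543, so r = 0.102514 = 10.2514%.

10.2514%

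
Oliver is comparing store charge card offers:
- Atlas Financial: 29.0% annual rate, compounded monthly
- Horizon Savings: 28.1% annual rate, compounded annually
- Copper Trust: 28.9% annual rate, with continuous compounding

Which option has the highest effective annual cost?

Atlas Financial: (1 + 0.290/12)^12 − 1 = 33.183%
Horizon Savings: compounded annually, EAR = 28.100%
Copper Trust: e^0.289 − 1 = 33.509%
The highest effective annual rate is Copper Trust at 33.509%.

Copper Trust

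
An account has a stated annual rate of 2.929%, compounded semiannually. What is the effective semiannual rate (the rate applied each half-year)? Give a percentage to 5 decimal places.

1.46450%

With a nominal annual rate compounded semiannually, the periodic rate is the nominal rate divided by 2.
i = 0.02929 / 2 = 0.0146450 = 1.46450%.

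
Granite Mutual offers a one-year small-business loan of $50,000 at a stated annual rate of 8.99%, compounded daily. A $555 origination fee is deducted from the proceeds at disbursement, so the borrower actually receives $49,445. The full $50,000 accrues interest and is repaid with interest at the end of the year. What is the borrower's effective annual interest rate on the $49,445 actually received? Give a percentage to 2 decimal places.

10.63%

Amount owed after one year: 50,000 × (1 + 0.0899/365)^365 = 50,000 × 1.094053 = $54,702.64.
Effective rate on net proceeds: 54,702.64 / 49,445 − 1 = 0.106333 = 10.63%.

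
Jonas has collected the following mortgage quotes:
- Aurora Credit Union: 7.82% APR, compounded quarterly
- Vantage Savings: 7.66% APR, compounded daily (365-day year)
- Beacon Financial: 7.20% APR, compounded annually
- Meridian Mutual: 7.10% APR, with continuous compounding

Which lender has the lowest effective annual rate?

Beacon Financial

Aurora Credit Union: (1 + 0.0782/4)^4 − 1 = 8.052%
Vantage Savings: (1 + 0.0766/365)^365 − 1 = 7.960%
Beacon Financial: compounded annually, EAR = 7.200%
Meridian Mutual: e^0.0710 − 1 = 7.358%
The lowest effective annual rate is Beacon Financial at 7.200%.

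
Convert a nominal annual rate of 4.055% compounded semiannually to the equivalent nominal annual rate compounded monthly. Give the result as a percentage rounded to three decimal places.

4.021%

EAR = (1 + 0.04055/2)^2 − 1 = 0.040961.
Solve (1 + r/12)^12 = 1.040961: r/12 = 1.040961^(1/12) − 1 = 0.003351, so r = 0.040212 = 4.021%.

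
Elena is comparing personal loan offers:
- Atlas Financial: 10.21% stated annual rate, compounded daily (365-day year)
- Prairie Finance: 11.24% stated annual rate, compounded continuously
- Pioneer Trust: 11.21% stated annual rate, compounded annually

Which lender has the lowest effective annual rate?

Atlas Financial

Atlas Financial: (1 + 0.1021/365)^365 − 1 = 10.748%
Prairie Finance: e^0.1124 − 1 = 11.896%
Pioneer Trust: compounded annually, EAR = 11.210%
The lowest effective annual rate is Atlas Financial at 10.748%.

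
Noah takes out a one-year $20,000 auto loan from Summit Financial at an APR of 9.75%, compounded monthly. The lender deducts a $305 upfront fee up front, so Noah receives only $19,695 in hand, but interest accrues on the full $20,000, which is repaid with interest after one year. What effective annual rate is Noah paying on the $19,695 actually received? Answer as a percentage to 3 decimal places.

11.904%

Amount owed after one year: 20,000 × (1 + 0.0975/12)^12 = 20,000 × 1.101977 = $22,039.54.
Effective rate on net proceeds: 22,039.54 / 19,695 − 1 = 0.119043 = 11.904%.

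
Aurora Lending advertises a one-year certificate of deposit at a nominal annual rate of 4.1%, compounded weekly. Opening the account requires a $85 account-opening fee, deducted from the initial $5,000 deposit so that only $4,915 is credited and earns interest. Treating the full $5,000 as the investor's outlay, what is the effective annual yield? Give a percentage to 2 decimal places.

Value after one year: 4,915 × (1 + 0.041/52)^52 = 4,915 × 1.041835 = $5,120.62.
Effective yield on the $5,000 outlay: 5,120.62 / 5,000 − 1 = 0.024124 = 2.41%.

2.41%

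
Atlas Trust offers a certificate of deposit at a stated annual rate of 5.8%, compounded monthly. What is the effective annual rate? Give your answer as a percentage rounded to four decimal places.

EAR = (1 + 0.058/12)^12 − 1.
= 1.059567 − 1 = 5.9567%.

5.9567%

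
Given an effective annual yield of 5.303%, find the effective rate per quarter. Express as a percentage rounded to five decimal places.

1.30017%

The per-quarter rate i satisfies (1 + i)^4 = 1 + 0.05303.
i = 1.05303^(1/4) − 1 = 0.0130017 = 1.30017%.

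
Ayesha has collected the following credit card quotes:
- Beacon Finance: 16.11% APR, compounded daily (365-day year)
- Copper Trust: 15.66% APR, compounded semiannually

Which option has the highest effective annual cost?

Beacon Finance: (1 + 0.1611/365)^365 − 1 = 17.476%
Copper Trust: (1 + 0.1566/2)^2 − 1 = 16.273%
The highest effective annual rate is Beacon Finance at 17.476%.

Beacon Finance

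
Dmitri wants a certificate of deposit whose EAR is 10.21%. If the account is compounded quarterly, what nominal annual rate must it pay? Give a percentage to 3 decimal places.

(1 + r/4)^4 − 1 = 0.1021, so 1 + r/4 = 1.1021^(1/4).
r/4 = 0.024602, so r = 0.098408 = 9.841%.

9.841%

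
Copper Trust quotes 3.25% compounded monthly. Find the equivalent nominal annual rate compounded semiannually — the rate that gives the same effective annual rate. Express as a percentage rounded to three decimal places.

3.272%

EAR = (1 + 0.0325/12)^12 − 1 = 0.032989.
Solve (1 + r/2)^2 = 1.032989: r/2 = 1.032989^(1/2) − 1 = 0.016360, so r = 0.032721 = 3.272%.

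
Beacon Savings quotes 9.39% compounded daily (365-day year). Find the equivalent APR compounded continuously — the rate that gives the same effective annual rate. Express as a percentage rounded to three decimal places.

9.389%

EAR = (1 + 0.0939/365)^365 − 1 = 0.098437.
Equivalent continuous rate: r = ln(1 + 0.098437) = 0.093888 = 9.389%.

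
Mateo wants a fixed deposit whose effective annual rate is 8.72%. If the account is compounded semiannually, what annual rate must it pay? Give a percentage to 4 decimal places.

8.5378%

(1 + r/2)^2 − 1 = 0.0872, so 1 + r/2 = 1.0872^(1/2).
r/2 = 0.042689, so r = 0.085378 = 8.5378%.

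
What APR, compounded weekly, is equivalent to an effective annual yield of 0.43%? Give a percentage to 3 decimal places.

0.429%

(1 + r/52)^52 − 1 = 0.0043, so 1 + r/52 = 1.0043^(1/52).
r/52 = 0.000083, so r = 0.004291 = 0.429%.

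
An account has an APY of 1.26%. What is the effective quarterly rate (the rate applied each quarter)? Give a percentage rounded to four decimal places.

The per-quarter rate i satisfies (1 + i)^4 = 1 + 0.0126.
i = 1.0126^(1/4) − 1 = 0.0031352 = 0.3135%.

0.3135%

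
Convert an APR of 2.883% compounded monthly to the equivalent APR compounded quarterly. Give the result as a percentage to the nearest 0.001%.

EAR = (1 + 0.02883/12)^12 − 1 = 0.029214.
Solve (1 + r/4)^4 = 1.029214: r/4 = 1.029214^(1/4) − 1 = 0.007225, so r = 0.028899 = 2.890%.

2.890%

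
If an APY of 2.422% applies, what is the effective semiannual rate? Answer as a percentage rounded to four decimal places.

1.2038%

The per-half-year rate i satisfies (1 + i)^2 = 1 + 0.02422.
i = 1.02422^(1/2) − 1 = 0.0120375 = 1.2038%.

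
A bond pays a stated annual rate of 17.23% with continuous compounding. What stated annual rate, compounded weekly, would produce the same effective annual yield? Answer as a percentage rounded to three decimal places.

17.259%

EAR under continuous compounding: e^0.1723 − 1 = 0.188034.
Solve (1 + r/52)^52 = 1.188034: r/52 = 1.188034^(1/52) − 1 = 0.003319, so r = 0.172586 = 17.259%.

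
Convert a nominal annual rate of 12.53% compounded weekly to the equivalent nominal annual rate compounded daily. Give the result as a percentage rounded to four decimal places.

12.5171%

EAR = (1 + 0.1253/52)^52 − 1 = 0.133318.
Solve (1 + r/365)^365 = 1.133318: r/365 = 1.133318^(1/365) − 1 = 0.000343, so r = 0.125171 = 12.5171%.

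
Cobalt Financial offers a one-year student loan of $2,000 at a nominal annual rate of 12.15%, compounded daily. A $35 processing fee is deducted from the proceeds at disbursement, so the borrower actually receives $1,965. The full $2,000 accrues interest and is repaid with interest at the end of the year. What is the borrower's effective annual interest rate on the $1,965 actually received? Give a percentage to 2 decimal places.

14.93%

Amount owed after one year: 2,000 × (1 + 0.1215/365)^365 = 2,000 × 1.129167 = $2,258.33.
Effective rate on net proceeds: 2,258.33 / 1,965 − 1 = 0.149279 = 14.93%.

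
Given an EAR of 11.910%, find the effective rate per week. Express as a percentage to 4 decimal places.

The per-week rate i satisfies (1 + i)^52 = 1 + 0.11910.
i = 1.11910^(1/52) − 1 = 0.0021663 = 0.2166%.

0.2166%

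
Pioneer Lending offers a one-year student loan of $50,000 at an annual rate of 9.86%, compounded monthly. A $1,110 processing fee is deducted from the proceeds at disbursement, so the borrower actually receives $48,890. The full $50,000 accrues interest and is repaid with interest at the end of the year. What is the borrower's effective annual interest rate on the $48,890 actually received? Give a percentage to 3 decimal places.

Amount owed after one year: 50,000 × (1 + 0.0986/12)^12 = 50,000 × 1.103180 = $55,159.01.
Effective rate on net proceeds: 55,159.01 / 48,890 − 1 = 0.128227 = 12.823%.

12.823%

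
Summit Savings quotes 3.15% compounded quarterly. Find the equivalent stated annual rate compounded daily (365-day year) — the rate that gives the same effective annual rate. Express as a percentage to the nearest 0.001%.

EAR = (1 + 0.0315/4)^4 − 1 = 0.031874.
Solve (1 + r/365)^365 = 1.031874: r/365 = 1.031874^(1/365) − 1 = 0.000086, so r = 0.031378 = 3.138%.

3.138%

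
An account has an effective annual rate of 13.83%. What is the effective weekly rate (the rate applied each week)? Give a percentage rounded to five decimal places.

0.24942%

The per-week rate i satisfies (1 + i)^52 = 1 + 0.1383.
i = 1.1383^(1/52) − 1 = 0.0024942 = 0.24942%.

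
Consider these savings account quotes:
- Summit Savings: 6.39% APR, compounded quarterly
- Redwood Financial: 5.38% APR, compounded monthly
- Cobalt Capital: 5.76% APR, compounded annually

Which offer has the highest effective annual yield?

Summit Savings: (1 + 0.0639/4)^4 − 1 = 6.545%
Redwood Financial: (1 + 0.0538/12)^12 − 1 = 5.515%
Cobalt Capital: compounded annually, EAR = 5.760%
The highest effective annual rate is Summit Savings at 6.545%.

Summit Savings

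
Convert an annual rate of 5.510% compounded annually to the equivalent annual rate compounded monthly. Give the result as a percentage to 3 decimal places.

Compounded annually, EAR = nominal = 0.055100.
Solve (1 + r/12)^12 = 1.055100: r/12 = 1.055100^(1/12) − 1 = 0.004480, so r = 0.053756 = 5.376%.

5.376%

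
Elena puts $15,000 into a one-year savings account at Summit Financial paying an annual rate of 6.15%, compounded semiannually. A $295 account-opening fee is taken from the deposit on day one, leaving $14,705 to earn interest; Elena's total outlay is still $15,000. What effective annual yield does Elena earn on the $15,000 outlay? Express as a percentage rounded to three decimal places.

4.155%

Value after one year: 14,705 × (1 + 0.0615/2)^2 = 14,705 × 1.062446 = $15,623.26.
Effective yield on the $15,000 outlay: 15,623.26 / 15,000 − 1 = 0.041551 = 4.155%.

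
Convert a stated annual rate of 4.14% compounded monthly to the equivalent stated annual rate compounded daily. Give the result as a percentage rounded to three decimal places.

4.133%

EAR = (1 + 0.0414/12)^12 − 1 = 0.042195.
Solve (1 + r/365)^365 = 1.042195: r/365 = 1.042195^(1/365) − 1 = 0.000113, so r = 0.041331 = 4.133%.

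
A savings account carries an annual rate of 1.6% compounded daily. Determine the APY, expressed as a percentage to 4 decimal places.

EAR = (1 + 0.016/365)^365 − 1.
= 1.016128 − 1 = 1.6128%.

1.6128%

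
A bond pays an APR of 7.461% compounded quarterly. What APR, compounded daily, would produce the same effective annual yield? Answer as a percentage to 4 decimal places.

7.3930%

EAR = (1 + 0.07461/4)^4 − 1 = 0.076724.
Solve (1 + r/365)^365 = 1.076724: r/365 = 1.076724^(1/365) − 1 = 0.000203, so r = 0.073930 = 7.3930%.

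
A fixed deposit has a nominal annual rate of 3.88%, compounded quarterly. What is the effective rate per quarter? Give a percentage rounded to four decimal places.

0.9700%

With a nominal annual rate compounded quarterly, the periodic rate is the nominal rate divided by 4.
i = 0.0388 / 4 = 0.0097000 = 0.9700%.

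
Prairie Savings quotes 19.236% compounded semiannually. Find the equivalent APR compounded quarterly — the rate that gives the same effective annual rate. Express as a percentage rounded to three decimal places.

EAR = (1 + 0.19236/2)^2 − 1 = 0.201611.
Solve (1 + r/4)^4 = 1.201611: r/4 = 1.201611^(1/4) − 1 = 0.046986, so r = 0.187945 = 18.794%.

18.794%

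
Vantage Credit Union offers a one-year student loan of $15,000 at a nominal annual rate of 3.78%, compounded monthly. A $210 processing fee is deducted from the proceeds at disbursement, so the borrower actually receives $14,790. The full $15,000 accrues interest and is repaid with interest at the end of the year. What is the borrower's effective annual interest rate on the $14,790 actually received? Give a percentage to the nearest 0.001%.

5.321%

Amount owed after one year: 15,000 × (1 + 0.0378/12)^12 = 15,000 × 1.038462 = $15,576.93.
Effective rate on net proceeds: 15,576.93 / 14,790 − 1 = 0.053207 = 5.321%.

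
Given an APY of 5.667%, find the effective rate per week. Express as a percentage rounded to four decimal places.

The per-week rate i satisfies (1 + i)^52 = 1 + 0.05667.
i = 1.05667^(1/52) − 1 = 0.0010606 = 0.1061%.

0.1061%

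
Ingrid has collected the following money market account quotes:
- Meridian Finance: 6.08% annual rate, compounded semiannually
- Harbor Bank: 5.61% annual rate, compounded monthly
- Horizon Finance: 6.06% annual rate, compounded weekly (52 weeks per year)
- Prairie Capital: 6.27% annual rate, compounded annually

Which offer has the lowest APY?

Meridian Finance: (1 + 0.0608/2)^2 − 1 = 6.172%
Harbor Bank: (1 + 0.0561/12)^12 − 1 = 5.757%
Horizon Finance: (1 + 0.0606/52)^52 − 1 = 6.244%
Prairie Capital: compounded annually, EAR = 6.270%
The lowest effective annual rate is Harbor Bank at 5.757%.

Harbor Bank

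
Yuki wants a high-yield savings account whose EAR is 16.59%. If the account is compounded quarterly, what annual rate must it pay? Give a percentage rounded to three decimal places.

(1 + r/4)^4 − 1 = 0.1659, so 1 + r/4 = 1.1659^(1/4).
r/4 = 0.039119, so r = 0.156476 = 15.648%.

15.648%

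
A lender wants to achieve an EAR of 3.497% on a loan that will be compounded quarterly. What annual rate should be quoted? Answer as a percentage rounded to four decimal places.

3.4521%

(1 + r/4)^4 − 1 = 0.03497, so 1 + r/4 = 1.03497^(1/4).
r/4 = 0.008630, so r = 0.034521 = 3.4521%.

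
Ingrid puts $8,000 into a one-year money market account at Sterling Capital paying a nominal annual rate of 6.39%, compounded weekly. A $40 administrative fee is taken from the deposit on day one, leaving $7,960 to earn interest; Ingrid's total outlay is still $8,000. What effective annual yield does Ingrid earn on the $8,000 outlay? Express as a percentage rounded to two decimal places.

6.06%

Value after one year: 7,960 × (1 + 0.0639/52)^52 = 7,960 × 1.065944 = $8,484.91.
Effective yield on the $8,000 outlay: 8,484.91 / 8,000 − 1 = 0.060614 = 6.06%.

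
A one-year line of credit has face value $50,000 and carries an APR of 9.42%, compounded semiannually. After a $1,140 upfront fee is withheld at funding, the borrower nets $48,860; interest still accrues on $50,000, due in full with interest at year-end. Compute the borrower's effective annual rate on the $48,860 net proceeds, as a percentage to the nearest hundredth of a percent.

Amount owed after one year: 50,000 × (1 + 0.0942/2)^2 = 50,000 × 1.096418 = $54,820.92.
Effective rate on net proceeds: 54,820.92 / 48,860 − 1 = 0.122000 = 12.20%.

12.20%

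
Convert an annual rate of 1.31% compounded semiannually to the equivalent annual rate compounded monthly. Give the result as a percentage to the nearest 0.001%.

1.306%

EAR = (1 + 0.0131/2)^2 − 1 = 0.013143.
Solve (1 + r/12)^12 = 1.013143: r/12 = 1.013143^(1/12) − 1 = 0.001089, so r = 0.013064 = 1.306%.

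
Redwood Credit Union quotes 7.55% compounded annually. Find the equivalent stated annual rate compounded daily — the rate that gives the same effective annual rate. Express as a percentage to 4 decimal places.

Compounded annually, EAR = nominal = 0.075500.
Solve (1 + r/365)^365 = 1.075500: r/365 = 1.075500^(1/365) − 1 = 0.000199, so r = 0.072793 = 7.2793%.

7.2793%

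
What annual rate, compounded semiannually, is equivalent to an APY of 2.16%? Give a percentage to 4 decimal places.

2.1485%

(1 + r/2)^2 − 1 = 0.0216, so 1 + r/2 = 1.0216^(1/2).
r/2 = 0.010742, so r = 0.021485 = 2.1485%.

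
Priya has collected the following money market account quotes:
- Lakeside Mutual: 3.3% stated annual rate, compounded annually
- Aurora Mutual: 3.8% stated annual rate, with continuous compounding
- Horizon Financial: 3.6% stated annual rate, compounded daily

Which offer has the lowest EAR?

Lakeside Mutual: compounded annually, EAR = 3.300%
Aurora Mutual: e^0.038 − 1 = 3.873%
Horizon Financial: (1 + 0.036/365)^365 − 1 = 3.665%
The lowest effective annual rate is Lakeside Mutual at 3.300%.

Lakeside Mutual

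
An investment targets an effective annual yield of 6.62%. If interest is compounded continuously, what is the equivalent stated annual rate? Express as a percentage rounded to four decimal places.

Continuous: nominal r satisfies e^r − 1 = 0.0662.
r = ln(1 + 0.0662) = ln(1.0662) = 0.064101 = 6.4101%.

6.4101%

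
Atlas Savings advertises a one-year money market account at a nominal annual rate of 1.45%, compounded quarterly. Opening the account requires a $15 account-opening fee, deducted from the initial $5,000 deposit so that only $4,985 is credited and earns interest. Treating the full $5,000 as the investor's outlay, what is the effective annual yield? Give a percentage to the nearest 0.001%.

Value after one year: 4,985 × (1 + 0.0145/4)^4 = 4,985 × 1.014579 = $5,057.68.
Effective yield on the $5,000 outlay: 5,057.68 / 5,000 − 1 = 0.011535 = 1.154%.

1.154%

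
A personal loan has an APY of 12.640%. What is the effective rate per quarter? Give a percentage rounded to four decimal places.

The per-quarter rate i satisfies (1 + i)^4 = 1 + 0.12640.
i = 1.12640^(1/4) − 1 = 0.0302038 = 3.0204%.

3.0204%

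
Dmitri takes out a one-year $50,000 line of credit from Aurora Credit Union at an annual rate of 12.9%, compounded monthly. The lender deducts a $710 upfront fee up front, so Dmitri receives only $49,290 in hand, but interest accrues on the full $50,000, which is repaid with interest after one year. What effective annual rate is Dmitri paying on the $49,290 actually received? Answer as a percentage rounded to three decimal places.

15.328%

Amount owed after one year: 50,000 × (1 + 0.129/12)^12 = 50,000 × 1.136907 = $56,845.36.
Effective rate on net proceeds: 56,845.36 / 49,290 − 1 = 0.153284 = 15.328%.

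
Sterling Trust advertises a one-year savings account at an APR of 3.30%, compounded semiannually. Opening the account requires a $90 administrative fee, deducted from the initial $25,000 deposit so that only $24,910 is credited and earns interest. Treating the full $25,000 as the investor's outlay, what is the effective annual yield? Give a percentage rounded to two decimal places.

2.96%

Value after one year: 24,910 × (1 + 0.0330/2)^2 = 24,910 × 1.033272 = $25,738.81.
Effective yield on the $25,000 outlay: 25,738.81 / 25,000 − 1 = 0.029552 = 2.96%.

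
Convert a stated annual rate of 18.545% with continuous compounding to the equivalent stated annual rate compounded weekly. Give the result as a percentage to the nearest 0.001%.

EAR under continuous compounding: e^0.18545 − 1 = 0.203760.
Solve (1 + r/52)^52 = 1.203760: r/52 = 1.203760^(1/52) − 1 = 0.003573, so r = 0.185781 = 18.578%.

18.578%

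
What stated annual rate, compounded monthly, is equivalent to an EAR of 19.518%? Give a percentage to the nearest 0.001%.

(1 + r/12)^12 − 1 = 0.19518, so 1 + r/12 = 1.19518^(1/12).
r/12 = 0.014969, so r = 0.179628 = 17.963%.

17.963%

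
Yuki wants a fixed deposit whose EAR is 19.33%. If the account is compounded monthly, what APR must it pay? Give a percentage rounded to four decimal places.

17.8030%

(1 + r/12)^12 − 1 = 0.1933, so 1 + r/12 = 1.1933^(1/12).
r/12 = 0.014836, so r = 0.178030 = 17.8030%.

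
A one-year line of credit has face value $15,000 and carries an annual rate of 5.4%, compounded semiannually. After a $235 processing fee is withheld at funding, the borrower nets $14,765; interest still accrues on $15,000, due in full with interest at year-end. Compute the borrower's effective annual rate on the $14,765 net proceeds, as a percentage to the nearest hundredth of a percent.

Amount owed after one year: 15,000 × (1 + 0.054/2)^2 = 15,000 × 1.054729 = $15,820.93.
Effective rate on net proceeds: 15,820.93 / 14,765 − 1 = 0.071516 = 7.15%.

7.15%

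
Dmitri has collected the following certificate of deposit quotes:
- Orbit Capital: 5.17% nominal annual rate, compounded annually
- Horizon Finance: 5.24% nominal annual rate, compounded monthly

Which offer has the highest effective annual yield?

Orbit Capital: compounded annually, EAR = 5.170%
Horizon Finance: (1 + 0.0524/12)^12 − 1 = 5.368%
The highest effective annual rate is Horizon Finance at 5.368%.

Horizon Finance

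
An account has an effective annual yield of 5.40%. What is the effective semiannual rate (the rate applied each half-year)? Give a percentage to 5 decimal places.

2.66450%

The per-half-year rate i satisfies (1 + i)^2 = 1 + 0.0540.
i = 1.0540^(1/2) − 1 = 0.0266450 = 2.66450%.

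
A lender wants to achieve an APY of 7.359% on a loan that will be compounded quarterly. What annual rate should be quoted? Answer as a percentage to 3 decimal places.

7.164%

(1 + r/4)^4 − 1 = 0.07359, so 1 + r/4 = 1.07359^(1/4).
r/4 = 0.017911, so r = 0.071642 = 7.164%.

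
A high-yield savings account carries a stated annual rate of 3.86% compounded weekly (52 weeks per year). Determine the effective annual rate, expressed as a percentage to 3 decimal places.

EAR = (1 + 0.0386/52)^52 − 1.
= 1.039340 − 1 = 3.934%.

3.934%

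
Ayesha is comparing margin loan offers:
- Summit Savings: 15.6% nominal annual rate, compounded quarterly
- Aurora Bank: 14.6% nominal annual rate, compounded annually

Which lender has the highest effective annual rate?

Summit Savings

Summit Savings: (1 + 0.156/4)^4 − 1 = 16.537%
Aurora Bank: compounded annually, EAR = 14.600%
The highest effective annual rate is Summit Savings at 16.537%.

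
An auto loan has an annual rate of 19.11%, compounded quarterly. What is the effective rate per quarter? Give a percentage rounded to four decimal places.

With a nominal annual rate compounded quarterly, the periodic rate is the nominal rate divided by 4.
i = 0.1911 / 4 = 0.0477750 = 4.7775%.

4.7775%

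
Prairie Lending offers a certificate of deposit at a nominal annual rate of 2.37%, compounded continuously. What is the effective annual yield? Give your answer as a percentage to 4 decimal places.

With continuous compounding, EAR = e^0.0237 − 1.
e^0.0237 = 1.023983, so EAR = 0.023983 = 2.3983%.

2.3983%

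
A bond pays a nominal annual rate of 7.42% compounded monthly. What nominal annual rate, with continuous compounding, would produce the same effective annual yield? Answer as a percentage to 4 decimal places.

7.3972%

EAR = (1 + 0.0742/12)^12 − 1 = 0.076776.
Equivalent continuous rate: r = ln(1 + 0.076776) = 0.073972 = 7.3972%.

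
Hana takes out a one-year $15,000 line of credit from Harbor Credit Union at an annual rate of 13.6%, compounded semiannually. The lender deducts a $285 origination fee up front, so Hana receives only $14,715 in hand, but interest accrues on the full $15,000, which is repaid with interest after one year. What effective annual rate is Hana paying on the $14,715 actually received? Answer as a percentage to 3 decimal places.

16.272%

Amount owed after one year: 15,000 × (1 + 0.136/2)^2 = 15,000 × 1.140624 = $17,109.36.
Effective rate on net proceeds: 17,109.36 / 14,715 − 1 = 0.162716 = 16.272%.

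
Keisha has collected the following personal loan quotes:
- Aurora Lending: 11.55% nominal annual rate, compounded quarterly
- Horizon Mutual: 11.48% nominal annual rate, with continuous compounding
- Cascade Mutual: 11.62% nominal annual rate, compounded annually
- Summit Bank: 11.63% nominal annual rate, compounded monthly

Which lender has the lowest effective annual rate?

Cascade Mutual

Aurora Lending: (1 + 0.1155/4)^4 − 1 = 12.060%
Horizon Mutual: e^0.1148 − 1 = 12.165%
Cascade Mutual: compounded annually, EAR = 11.620%
Summit Bank: (1 + 0.1163/12)^12 − 1 = 12.270%
The lowest effective annual rate is Cascade Mutual at 11.620%.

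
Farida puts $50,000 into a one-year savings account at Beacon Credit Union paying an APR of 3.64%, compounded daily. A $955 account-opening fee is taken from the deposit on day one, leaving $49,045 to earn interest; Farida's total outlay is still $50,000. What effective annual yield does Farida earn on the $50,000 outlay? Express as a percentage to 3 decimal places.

1.726%

Value after one year: 49,045 × (1 + 0.0364/365)^365 = 49,045 × 1.037069 = $50,863.03.
Effective yield on the $50,000 outlay: 50,863.03 / 50,000 − 1 = 0.017261 = 1.726%.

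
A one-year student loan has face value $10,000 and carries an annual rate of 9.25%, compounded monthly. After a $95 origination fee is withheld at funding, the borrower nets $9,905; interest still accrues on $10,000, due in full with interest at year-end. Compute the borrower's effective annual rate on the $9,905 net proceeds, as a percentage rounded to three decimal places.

Amount owed after one year: 10,000 × (1 + 0.0925/12)^12 = 10,000 × 1.096524 = $10,965.24.
Effective rate on net proceeds: 10,965.24 / 9,905 − 1 = 0.107041 = 10.704%.

10.704%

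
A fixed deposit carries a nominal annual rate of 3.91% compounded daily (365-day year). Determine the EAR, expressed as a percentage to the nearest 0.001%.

3.987%

EAR = (1 + 0.0391/365)^365 − 1.
= (1 + 0.000107)^365 − 1 = 1.039872 − 1 = 3.987%.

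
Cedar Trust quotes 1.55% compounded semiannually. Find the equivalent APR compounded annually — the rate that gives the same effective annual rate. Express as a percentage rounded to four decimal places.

1.5560%

EAR = (1 + 0.0155/2)^2 − 1 = 0.015560.
Compounded annually, the equivalent nominal rate is the EAR itself: 1.5560%.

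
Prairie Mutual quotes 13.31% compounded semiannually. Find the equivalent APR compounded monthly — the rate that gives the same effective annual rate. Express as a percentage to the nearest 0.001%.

12.955%

EAR = (1 + 0.1331/2)^2 − 1 = 0.137529.
Solve (1 + r/12)^12 = 1.137529: r/12 = 1.137529^(1/12) − 1 = 0.010796, so r = 0.129553 = 12.955%.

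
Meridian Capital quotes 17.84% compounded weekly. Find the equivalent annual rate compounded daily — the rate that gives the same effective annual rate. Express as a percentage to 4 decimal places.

EAR = (1 + 0.1784/52)^52 − 1 = 0.194938.
Solve (1 + r/365)^365 = 1.194938: r/365 = 1.194938^(1/365) − 1 = 0.000488, so r = 0.178138 = 17.8138%.

17.8138%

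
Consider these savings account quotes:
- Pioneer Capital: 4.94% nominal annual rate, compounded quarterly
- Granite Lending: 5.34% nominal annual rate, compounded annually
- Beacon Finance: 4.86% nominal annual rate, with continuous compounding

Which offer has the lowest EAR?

Pioneer Capital: (1 + 0.0494/4)^4 − 1 = 5.032%
Granite Lending: compounded annually, EAR = 5.340%
Beacon Finance: e^0.0486 − 1 = 4.980%
The lowest effective annual rate is Beacon Finance at 4.980%.

Beacon Finance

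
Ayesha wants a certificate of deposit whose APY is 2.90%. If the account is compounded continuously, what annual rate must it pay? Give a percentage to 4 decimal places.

Continuous: nominal r satisfies e^r − 1 = 0.0290.
r = ln(1 + 0.0290) = ln(1.0290) = 0.028587 = 2.8587%.

2.8587%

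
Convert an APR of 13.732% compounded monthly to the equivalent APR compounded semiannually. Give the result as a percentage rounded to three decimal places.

EAR = (1 + 0.13732/12)^12 − 1 = 0.146301.
Solve (1 + r/2)^2 = 1.146301: r/2 = 1.146301^(1/2) − 1 = 0.070654, so r = 0.141309 = 14.131%.

14.131%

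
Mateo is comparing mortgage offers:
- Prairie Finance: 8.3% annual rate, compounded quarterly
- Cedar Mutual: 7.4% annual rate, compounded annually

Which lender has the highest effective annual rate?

Prairie Finance

Prairie Finance: (1 + 0.083/4)^4 − 1 = 8.562%
Cedar Mutual: compounded annually, EAR = 7.400%
The highest effective annual rate is Prairie Finance at 8.562%.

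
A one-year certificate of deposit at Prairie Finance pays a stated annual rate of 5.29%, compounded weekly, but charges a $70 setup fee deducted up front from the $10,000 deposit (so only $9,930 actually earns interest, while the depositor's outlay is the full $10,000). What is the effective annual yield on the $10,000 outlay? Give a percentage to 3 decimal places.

4.692%

Value after one year: 9,930 × (1 + 0.0529/52)^52 = 9,930 × 1.054296 = $10,469.16.
Effective yield on the $10,000 outlay: 10,469.16 / 10,000 − 1 = 0.046916 = 4.692%.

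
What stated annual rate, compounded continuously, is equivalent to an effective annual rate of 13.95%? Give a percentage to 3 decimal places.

13.059%

Continuous: nominal r satisfies e^r − 1 = 0.1395.
r = ln(1 + 0.1395) = ln(1.1395) = 0.130590 = 13.059%.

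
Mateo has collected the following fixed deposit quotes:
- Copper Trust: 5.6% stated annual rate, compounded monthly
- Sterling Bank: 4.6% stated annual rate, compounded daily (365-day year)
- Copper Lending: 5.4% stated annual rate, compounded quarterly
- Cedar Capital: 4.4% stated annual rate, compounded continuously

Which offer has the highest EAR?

Copper Trust: (1 + 0.056/12)^12 − 1 = 5.746%
Sterling Bank: (1 + 0.046/365)^365 − 1 = 4.707%
Copper Lending: (1 + 0.054/4)^4 − 1 = 5.510%
Cedar Capital: e^0.044 − 1 = 4.498%
The highest effective annual rate is Copper Trust at 5.746%.

Copper Trust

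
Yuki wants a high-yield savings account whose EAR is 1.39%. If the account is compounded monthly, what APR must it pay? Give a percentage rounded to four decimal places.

(1 + r/12)^12 − 1 = 0.0139, so 1 + r/12 = 1.0139^(1/12).
r/12 = 0.001151, so r = 0.013812 = 1.3812%.

1.3812%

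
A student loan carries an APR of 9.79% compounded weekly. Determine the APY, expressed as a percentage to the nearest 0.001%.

10.275%

EAR = (1 + 0.0979/52)^52 − 1.
= 1.102751 − 1 = 10.275%.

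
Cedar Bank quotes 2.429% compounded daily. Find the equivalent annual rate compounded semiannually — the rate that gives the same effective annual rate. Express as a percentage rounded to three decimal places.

EAR = (1 + 0.02429/365)^365 − 1 = 0.024587.
Solve (1 + r/2)^2 = 1.024587: r/2 = 1.024587^(1/2) − 1 = 0.012219, so r = 0.024437 = 2.444%.

2.444%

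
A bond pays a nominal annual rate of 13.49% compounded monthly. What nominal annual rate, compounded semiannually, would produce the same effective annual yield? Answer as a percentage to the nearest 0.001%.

EAR = (1 + 0.1349/12)^12 − 1 = 0.143561.
Solve (1 + r/2)^2 = 1.143561: r/2 = 1.143561^(1/2) − 1 = 0.069374, so r = 0.138749 = 13.875%.

13.875%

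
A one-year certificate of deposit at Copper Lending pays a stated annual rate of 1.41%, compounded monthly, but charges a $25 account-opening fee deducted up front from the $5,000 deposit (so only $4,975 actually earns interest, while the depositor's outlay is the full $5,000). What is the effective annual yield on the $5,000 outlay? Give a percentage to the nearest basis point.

0.91%

Value after one year: 4,975 × (1 + 0.0141/12)^12 = 4,975 × 1.014191 = $5,045.60.
Effective yield on the $5,000 outlay: 5,045.60 / 5,000 − 1 = 0.009121 = 0.91%.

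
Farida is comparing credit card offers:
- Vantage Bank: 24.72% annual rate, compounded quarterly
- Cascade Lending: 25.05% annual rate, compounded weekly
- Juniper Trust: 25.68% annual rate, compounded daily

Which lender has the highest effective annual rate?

Juniper Trust

Vantage Bank: (1 + 0.2472/4)^4 − 1 = 27.107%
Cascade Lending: (1 + 0.2505/52)^52 − 1 = 28.390%
Juniper Trust: (1 + 0.2568/365)^365 − 1 = 29.267%
The highest effective annual rate is Juniper Trust at 29.267%.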